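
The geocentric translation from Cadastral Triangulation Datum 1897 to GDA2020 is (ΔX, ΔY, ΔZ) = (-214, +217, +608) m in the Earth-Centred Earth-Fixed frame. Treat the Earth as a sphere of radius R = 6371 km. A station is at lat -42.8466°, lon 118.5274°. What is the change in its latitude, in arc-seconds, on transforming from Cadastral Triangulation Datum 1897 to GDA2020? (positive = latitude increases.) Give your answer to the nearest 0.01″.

sin φ = -0.680038, cos φ = 0.733177, sin λ = 0.878589, cos λ = -0.477579.
North component: ΔN = −sin φ cos λ·ΔX − sin φ sin λ·ΔY + cos φ·ΔZ = −(-0.680038)(-0.477579)(-214) − (-0.680038)(0.878589)(217) + (0.733177)(608) = 644.92 m.
1° of latitude spans πR/180 = 111195 m, so Δφ = 644.92 / 111195 × 3600 = 20.880″.

Δφ = 20.88″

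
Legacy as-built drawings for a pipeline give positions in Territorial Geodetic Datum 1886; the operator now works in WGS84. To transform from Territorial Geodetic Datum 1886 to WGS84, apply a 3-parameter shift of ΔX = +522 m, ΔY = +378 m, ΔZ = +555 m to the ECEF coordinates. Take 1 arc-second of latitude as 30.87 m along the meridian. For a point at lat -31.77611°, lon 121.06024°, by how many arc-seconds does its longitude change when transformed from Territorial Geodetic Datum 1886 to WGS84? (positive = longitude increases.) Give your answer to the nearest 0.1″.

sin φ = -0.526601, cos φ = 0.850112, sin λ = 0.856625, cos λ = -0.515939.
East component: ΔE = −sin λ·ΔX + cos λ·ΔY = −(0.856625)(522) + (-0.515939)(378) = -642.18 m.
1° of latitude spans 3600 × 30.87 = 111132 m; at latitude φ, 1° of longitude spans that × cos φ = 94474.7 m, so Δλ = -642.18 / 94474.7 × 3600 = -24.471″.

Δλ = -24.5″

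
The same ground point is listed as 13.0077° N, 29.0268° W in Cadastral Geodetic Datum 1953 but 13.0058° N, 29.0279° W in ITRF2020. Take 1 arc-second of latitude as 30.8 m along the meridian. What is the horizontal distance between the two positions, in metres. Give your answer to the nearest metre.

Δφ = 13.0058° − 13.0077° = -0.0019°; Δλ = -29.0279° − -29.0268° = -0.0011°.
1° of latitude = 3600 × 30.80 = 110880 m.
ΔN = Δφ × 110880 = -210.7 m; ΔE = Δλ × 110880 × cos(13.0077°) = -0.0011 × 110880 × 0.974340 = -118.8 m.
Distance = √(ΔE² + ΔN²) = √((-118.8)² + (-210.7)²) = 241.9 m.

242 m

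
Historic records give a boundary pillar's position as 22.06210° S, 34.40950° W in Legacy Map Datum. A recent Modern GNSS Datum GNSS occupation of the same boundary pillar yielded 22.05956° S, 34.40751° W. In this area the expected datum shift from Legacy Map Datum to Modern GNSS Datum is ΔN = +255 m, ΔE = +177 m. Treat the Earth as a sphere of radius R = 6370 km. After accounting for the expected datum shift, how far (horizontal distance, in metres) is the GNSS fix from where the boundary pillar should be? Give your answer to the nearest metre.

Observed coordinate differences: Δφ = +0.00254°, Δλ = +0.00199°.
Converting to metres (1° lat = 111177 m, cos φ = 0.926777): observed ΔN = 282.4 m, observed ΔE = 205.0 m.
Subtracting the expected shift leaves a residual of 282.4 − (255) = 27.4 m north and 205.0 − (177) = 28.0 m east.
Residual distance = √(27.4² + 28.0²) = 39.2 m.

39 m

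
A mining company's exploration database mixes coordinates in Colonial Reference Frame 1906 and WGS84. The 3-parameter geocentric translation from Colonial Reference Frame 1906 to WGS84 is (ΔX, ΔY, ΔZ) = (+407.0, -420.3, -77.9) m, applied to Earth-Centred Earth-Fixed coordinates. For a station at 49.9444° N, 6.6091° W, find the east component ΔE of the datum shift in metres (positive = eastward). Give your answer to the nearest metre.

At φ = 49.9444°, λ = -6.6091°: sin φ = 0.765420, cos φ = 0.643531, sin λ = -0.115095, cos λ = 0.993354.
ΔE = −sin λ·ΔX + cos λ·ΔY = −(-0.115095)·(407.0) + (0.993354)·(-420.3) = -370.66 m.

ΔE = -371 m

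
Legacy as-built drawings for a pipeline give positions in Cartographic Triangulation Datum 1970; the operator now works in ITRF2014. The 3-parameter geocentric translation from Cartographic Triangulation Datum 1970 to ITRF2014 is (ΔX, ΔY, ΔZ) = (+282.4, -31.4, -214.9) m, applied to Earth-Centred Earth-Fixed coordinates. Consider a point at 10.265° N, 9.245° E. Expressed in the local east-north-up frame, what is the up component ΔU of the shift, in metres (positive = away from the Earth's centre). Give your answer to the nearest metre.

ΔU = 231 m

At φ = 10.265°, λ = 9.245°: sin φ = 0.178201, cos φ = 0.983994, sin λ = 0.160656, cos λ = 0.987010.
ΔU = cos φ cos λ·ΔX + cos φ sin λ·ΔY + sin φ·ΔZ = (0.983994)(0.987010)(282.4) + (0.983994)(0.160656)(-31.4) + (0.178201)(-214.9) = 231.01 m.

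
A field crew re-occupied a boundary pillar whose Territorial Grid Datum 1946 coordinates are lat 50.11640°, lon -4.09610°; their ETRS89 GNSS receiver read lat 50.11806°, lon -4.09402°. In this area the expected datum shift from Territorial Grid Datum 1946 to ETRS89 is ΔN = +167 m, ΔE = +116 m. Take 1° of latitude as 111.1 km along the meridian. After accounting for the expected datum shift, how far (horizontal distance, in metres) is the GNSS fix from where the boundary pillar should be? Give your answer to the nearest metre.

Observed coordinate differences: Δφ = +0.00166°, Δλ = +0.00208°.
Converting to metres (1° lat = 111100 m, cos φ = 0.641230): observed ΔN = 184.4 m, observed ΔE = 148.2 m.
Subtracting the expected shift leaves a residual of 184.4 − (167) = 17.4 m north and 148.2 − (116) = 32.2 m east.
Residual distance = √(17.4² + 32.2²) = 36.6 m.

37 m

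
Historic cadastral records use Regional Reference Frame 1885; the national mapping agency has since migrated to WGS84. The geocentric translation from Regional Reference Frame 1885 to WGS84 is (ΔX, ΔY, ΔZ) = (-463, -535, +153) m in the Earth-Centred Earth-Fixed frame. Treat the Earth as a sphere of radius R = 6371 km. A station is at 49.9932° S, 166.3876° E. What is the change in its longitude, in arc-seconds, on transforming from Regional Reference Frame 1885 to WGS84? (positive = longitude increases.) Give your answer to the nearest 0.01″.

Δλ = 31.67″

sin φ = -0.765968, cos φ = 0.642879, sin λ = 0.235352, cos λ = -0.971910.
East component: ΔE = −sin λ·ΔX + cos λ·ΔY = −(0.235352)(-463) + (-0.971910)(-535) = 628.94 m.
1° of latitude spans πR/180 = 111195 m; at latitude φ, 1° of longitude spans that × cos φ = 71484.8 m, so Δλ = 628.94 / 71484.8 × 3600 = 31.674″.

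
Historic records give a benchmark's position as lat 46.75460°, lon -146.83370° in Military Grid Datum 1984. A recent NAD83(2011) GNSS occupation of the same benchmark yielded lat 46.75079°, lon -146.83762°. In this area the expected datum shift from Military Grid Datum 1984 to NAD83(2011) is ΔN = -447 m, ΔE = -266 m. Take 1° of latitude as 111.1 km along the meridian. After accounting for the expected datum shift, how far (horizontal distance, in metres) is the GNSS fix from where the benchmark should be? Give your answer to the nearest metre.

40 m

Observed coordinate differences: Δφ = -0.00381°, Δλ = -0.00392°.
Converting to metres (1° lat = 111100 m, cos φ = 0.685125): observed ΔN = -423.3 m, observed ΔE = -298.4 m.
Subtracting the expected shift leaves a residual of -423.3 − (-447) = 23.7 m north and -298.4 − (-266) = -32.4 m east.
Residual distance = √(23.7² + (-32.4)²) = 40.1 m.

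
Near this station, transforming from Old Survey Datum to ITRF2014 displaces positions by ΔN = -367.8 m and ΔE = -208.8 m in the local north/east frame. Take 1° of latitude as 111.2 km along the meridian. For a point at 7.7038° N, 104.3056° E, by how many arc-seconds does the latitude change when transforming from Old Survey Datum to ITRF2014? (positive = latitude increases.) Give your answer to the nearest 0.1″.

1° of latitude = 111.2 km, so Δφ = -367.8 / 111200 = -0.0033076° = -11.907″.

Δφ = -11.9″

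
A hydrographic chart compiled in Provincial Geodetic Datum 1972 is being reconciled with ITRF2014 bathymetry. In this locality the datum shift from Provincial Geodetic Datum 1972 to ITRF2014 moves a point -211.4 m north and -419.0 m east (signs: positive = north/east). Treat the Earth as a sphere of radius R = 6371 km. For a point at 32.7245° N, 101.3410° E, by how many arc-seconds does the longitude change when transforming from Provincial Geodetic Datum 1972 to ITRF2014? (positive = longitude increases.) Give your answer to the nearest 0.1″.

Δλ = -16.1″

At latitude 32.7245°, cos φ = 0.841280.
One radian of longitude at latitude φ spans R cos φ, so Δλ = ΔE / (R cos φ) = -419.0 / (6371000 × 0.841280) = -7.8175e-05 rad = -16.125″.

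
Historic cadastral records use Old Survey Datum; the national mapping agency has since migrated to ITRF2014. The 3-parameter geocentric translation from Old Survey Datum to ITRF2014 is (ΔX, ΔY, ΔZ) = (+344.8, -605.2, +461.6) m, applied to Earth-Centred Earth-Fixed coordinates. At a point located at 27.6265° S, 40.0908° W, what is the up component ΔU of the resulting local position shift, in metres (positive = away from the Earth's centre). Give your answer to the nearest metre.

The local up (radial) axis is (cos φ cos λ, cos φ sin λ, sin φ), giving ΔU = 233.707 + 345.314 − 214.047 = 364.97 m.

ΔU = 365 m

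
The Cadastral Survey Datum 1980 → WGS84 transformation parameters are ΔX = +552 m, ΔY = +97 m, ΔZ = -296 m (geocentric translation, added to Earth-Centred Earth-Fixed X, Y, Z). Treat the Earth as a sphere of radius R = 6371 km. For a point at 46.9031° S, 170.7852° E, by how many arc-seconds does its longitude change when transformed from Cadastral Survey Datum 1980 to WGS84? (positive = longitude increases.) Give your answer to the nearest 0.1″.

sin φ = -0.730199, cos φ = 0.683234, sin λ = 0.160136, cos λ = -0.987095.
East component: ΔE = −sin λ·ΔX + cos λ·ΔY = −(0.160136)(552) + (-0.987095)(97) = -184.14 m.
1° of latitude spans πR/180 = 111195 m; at latitude φ, 1° of longitude spans that × cos φ = 75972.2 m, so Δλ = -184.14 / 75972.2 × 3600 = -8.726″.

Δλ = -8.7″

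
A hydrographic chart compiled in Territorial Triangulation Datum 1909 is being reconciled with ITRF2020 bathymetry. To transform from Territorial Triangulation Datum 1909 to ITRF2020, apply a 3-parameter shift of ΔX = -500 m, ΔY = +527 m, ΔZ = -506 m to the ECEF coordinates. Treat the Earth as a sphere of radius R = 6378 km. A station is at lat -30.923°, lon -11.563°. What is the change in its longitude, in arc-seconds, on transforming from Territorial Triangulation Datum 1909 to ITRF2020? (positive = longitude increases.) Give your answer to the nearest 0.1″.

Δλ = 15.7″

sin φ = -0.513886, cos φ = 0.857859, sin λ = -0.200445, cos λ = 0.979705.
East component: ΔE = −sin λ·ΔX + cos λ·ΔY = −(-0.200445)(-500) + (0.979705)(527) = 416.08 m.
1° of latitude spans πR/180 = 111317 m; at latitude φ, 1° of longitude spans that × cos φ = 95494.3 m, so Δλ = 416.08 / 95494.3 × 3600 = 15.686″.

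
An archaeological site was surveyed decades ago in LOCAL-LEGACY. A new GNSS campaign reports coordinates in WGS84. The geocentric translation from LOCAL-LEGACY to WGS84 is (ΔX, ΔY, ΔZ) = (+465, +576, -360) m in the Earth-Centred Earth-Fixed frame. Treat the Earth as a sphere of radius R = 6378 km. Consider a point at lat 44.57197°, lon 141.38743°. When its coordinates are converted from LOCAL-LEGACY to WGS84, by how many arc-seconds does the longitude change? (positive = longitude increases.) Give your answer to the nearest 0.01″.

sin φ = 0.701805, cos φ = 0.712369, sin λ = 0.624051, cos λ = -0.781384.
East component: ΔE = −sin λ·ΔX + cos λ·ΔY = −(0.624051)(465) + (-0.781384)(576) = -740.26 m.
1° of latitude spans πR/180 = 111317 m; at latitude φ, 1° of longitude spans that × cos φ = 79298.9 m, so Δλ = -740.26 / 79298.9 × 3600 = -33.606″.

Δλ = -33.61″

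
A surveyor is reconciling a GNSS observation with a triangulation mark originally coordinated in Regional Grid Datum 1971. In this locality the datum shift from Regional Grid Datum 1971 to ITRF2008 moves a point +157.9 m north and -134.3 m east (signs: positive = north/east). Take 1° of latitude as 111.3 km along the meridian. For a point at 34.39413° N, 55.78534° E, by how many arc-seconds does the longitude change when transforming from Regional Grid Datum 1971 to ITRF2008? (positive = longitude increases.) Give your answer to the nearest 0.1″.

Δλ = -5.3″

At latitude 34.39413°, cos φ = 0.825171.
1° of longitude at this latitude = 111.3 × cos φ = 91.84 km, so Δλ = -134.3 / 91841.6 = -0.0014623° = -5.264″.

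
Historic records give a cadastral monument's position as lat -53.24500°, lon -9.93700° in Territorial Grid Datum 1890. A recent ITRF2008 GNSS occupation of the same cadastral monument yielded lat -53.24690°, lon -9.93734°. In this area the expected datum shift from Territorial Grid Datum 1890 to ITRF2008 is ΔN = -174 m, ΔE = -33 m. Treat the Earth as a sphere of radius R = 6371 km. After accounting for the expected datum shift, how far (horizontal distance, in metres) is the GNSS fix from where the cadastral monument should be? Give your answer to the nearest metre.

Observed coordinate differences: Δφ = -0.00190°, Δλ = -0.00034°.
Converting to metres (1° lat = 111195 m, cos φ = 0.598395): observed ΔN = -211.3 m, observed ΔE = -22.6 m.
Subtracting the expected shift leaves a residual of -211.3 − (-174) = -37.3 m north and -22.6 − (-33) = 10.4 m east.
Residual distance = √((-37.3)² + 10.4²) = 38.7 m.

39 m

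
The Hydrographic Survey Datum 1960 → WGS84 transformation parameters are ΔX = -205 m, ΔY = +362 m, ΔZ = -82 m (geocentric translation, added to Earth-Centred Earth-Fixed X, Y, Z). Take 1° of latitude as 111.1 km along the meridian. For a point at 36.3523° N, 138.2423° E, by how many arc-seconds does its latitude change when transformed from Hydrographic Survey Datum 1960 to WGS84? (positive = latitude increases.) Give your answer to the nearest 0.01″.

sin φ = 0.592749, cos φ = 0.805388, sin λ = 0.665982, cos λ = -0.745968.
North component: ΔN = −sin φ cos λ·ΔX − sin φ sin λ·ΔY + cos φ·ΔZ = −(0.592749)(-0.745968)(-205) − (0.592749)(0.665982)(362) + (0.805388)(-82) = -299.59 m.
1° of latitude spans 111100 m, so Δφ = -299.59 / 111100 × 3600 = -9.708″.

Δφ = -9.71″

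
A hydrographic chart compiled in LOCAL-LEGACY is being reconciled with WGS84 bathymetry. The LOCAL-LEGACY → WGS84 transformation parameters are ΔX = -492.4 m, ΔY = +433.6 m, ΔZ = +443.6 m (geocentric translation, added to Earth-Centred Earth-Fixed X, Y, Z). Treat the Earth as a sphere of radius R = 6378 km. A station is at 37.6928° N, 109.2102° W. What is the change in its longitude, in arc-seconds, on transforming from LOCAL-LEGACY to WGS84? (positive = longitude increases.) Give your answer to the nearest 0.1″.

Δλ = -24.8″

sin φ = 0.611428, cos φ = 0.791300, sin λ = -0.944318, cos λ = -0.329035.
East component: ΔE = −sin λ·ΔX + cos λ·ΔY = −(-0.944318)(-492.4) + (-0.329035)(433.6) = -607.65 m.
1° of latitude spans πR/180 = 111317 m; at latitude φ, 1° of longitude spans that × cos φ = 88085.3 m, so Δλ = -607.65 / 88085.3 × 3600 = -24.834″.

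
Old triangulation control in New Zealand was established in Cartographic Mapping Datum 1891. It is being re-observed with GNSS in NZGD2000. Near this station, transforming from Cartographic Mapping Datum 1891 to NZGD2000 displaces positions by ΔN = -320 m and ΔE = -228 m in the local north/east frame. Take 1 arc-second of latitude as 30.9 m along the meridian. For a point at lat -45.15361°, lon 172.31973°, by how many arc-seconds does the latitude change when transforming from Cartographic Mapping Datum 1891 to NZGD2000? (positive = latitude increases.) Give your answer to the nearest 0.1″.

Δφ = -10.4″

1″ of latitude = 30.90 m, so Δφ = -320.0 / 30.90 = -10.356″.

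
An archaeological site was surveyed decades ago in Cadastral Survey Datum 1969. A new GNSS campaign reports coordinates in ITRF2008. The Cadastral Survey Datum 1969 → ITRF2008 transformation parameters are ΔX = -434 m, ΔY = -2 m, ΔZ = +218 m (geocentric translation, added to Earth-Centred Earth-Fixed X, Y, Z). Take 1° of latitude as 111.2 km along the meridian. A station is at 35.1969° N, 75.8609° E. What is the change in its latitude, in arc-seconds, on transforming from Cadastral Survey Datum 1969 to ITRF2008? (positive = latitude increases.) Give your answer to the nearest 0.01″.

Δφ = 7.78″

sin φ = 0.576388, cos φ = 0.817176, sin λ = 0.969706, cos λ = 0.244277.
North component: ΔN = −sin φ cos λ·ΔX − sin φ sin λ·ΔY + cos φ·ΔZ = −(0.576388)(0.244277)(-434) − (0.576388)(0.969706)(-2) + (0.817176)(218) = 240.37 m.
1° of latitude spans 111200 m, so Δφ = 240.37 / 111200 × 3600 = 7.782″.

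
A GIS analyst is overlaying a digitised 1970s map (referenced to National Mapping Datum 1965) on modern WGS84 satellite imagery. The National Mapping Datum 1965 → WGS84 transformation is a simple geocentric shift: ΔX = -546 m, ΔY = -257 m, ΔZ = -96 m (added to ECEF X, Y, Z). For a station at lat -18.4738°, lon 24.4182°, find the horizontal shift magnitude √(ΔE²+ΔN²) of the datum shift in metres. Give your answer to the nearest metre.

At φ = -18.4738°, λ = 24.4182°: sin φ = -0.316871, cos φ = 0.948469, sin λ = 0.413394, cos λ = 0.910552.
ΔE = −sin λ·ΔX + cos λ·ΔY = −(0.413394)·(-546) + (0.910552)·(-257) = -8.30 m.
ΔN = −sin φ cos λ·ΔX − sin φ sin λ·ΔY + cos φ·ΔZ = −(-0.316871)(0.910552)(-546) − (-0.316871)(0.413394)(-257) + (0.948469)(-96) = -282.25 m.
Horizontal magnitude = √(ΔE² + ΔN²) = √((-8.30)² + (-282.25)²) = 282.38 m.

282 m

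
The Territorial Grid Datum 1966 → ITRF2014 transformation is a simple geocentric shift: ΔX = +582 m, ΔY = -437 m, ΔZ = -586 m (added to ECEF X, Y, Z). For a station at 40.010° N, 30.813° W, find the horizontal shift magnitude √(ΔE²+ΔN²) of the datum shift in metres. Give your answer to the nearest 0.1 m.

917.4 m

At φ = 40.010°, λ = -30.813°: sin φ = 0.642921, cos φ = 0.765932, sin λ = -0.512238, cos λ = 0.858844.
ΔE = −sin λ·ΔX + cos λ·ΔY = −(-0.512238)·(582) + (0.858844)·(-437) = -77.19 m.
ΔN = −sin φ cos λ·ΔX − sin φ sin λ·ΔY + cos φ·ΔZ = −(0.642921)(0.858844)(582) − (0.642921)(-0.512238)(-437) + (0.765932)(-586) = -914.12 m.
Horizontal magnitude = √(ΔE² + ΔN²) = √((-77.19)² + (-914.12)²) = 917.37 m.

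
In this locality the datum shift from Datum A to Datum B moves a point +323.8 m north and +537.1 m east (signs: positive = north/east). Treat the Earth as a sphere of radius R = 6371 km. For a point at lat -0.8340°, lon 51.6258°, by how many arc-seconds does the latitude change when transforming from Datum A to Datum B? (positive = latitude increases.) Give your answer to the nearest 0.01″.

On a sphere of radius R, 1 rad of latitude = R, so Δφ = ΔN / R = 323.8 / 6371000 = 5.0824e-05 rad = 10.483″.

Δφ = 10.48″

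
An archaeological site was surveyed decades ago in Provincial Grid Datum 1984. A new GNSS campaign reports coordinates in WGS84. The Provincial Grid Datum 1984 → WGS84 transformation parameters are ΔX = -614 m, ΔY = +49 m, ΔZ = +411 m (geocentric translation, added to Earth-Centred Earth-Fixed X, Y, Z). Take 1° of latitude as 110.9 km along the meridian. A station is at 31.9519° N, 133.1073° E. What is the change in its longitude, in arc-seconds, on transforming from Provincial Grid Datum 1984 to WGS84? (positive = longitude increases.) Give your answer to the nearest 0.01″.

sin φ = 0.529207, cos φ = 0.848493, sin λ = 0.730075, cos λ = -0.683367.
East component: ΔE = −sin λ·ΔX + cos λ·ΔY = −(0.730075)(-614) + (-0.683367)(49) = 414.78 m.
1° of latitude spans 110900 m; at latitude φ, 1° of longitude spans that × cos φ = 94097.8 m, so Δλ = 414.78 / 94097.8 × 3600 = 15.869″.

Δλ = 15.87″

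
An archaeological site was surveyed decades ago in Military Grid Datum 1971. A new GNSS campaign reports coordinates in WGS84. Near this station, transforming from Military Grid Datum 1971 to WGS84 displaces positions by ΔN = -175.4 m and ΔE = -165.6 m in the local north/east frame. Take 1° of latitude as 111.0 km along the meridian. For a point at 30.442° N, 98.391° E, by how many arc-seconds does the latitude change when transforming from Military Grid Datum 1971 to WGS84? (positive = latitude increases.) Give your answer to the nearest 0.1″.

1° of latitude = 111.0 km, so Δφ = -175.4 / 111000 = -0.0015802° = -5.689″.

Δφ = -5.7″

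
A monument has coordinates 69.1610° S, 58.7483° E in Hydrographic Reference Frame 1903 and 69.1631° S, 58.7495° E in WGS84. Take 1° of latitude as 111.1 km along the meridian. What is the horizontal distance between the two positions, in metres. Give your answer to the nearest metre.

Δφ = -69.1631° − -69.1610° = -0.0021°; Δλ = 58.7495° − 58.7483° = +0.0012°.
ΔN = Δφ × 111100 = -233.3 m; ΔE = Δλ × 111100 × cos(-69.1610°) = +0.0012 × 111100 × 0.355743 = 47.4 m.
Distance = √(ΔE² + ΔN²) = √(47.4² + (-233.3)²) = 238.1 m.

238 m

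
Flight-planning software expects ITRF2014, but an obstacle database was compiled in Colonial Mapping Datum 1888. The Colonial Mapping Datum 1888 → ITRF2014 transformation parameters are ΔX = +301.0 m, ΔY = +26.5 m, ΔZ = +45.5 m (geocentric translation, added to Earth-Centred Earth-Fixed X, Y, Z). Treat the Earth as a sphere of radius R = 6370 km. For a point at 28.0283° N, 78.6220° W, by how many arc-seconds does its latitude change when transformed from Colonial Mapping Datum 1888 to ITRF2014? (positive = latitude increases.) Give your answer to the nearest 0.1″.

sin φ = 0.469908, cos φ = 0.882716, sin λ = -0.980347, cos λ = 0.197281.
North component: ΔN = −sin φ cos λ·ΔX − sin φ sin λ·ΔY + cos φ·ΔZ = −(0.469908)(0.197281)(301.0) − (0.469908)(-0.980347)(26.5) + (0.882716)(45.5) = 24.47 m.
1° of latitude spans πR/180 = 111177 m, so Δφ = 24.47 / 111177 × 3600 = 0.792″.

Δφ = 0.8″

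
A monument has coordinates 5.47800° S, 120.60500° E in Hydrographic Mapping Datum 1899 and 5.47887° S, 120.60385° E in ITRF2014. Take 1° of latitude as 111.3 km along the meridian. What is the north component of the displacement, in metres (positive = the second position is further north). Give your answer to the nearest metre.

Δφ = -5.47887° − -5.47800° = -0.00087°; Δλ = 120.60385° − 120.60500° = -0.00115°.
ΔN = Δφ × 111300 = -96.8 m; ΔE = Δλ × 111300 × cos(-5.47800°) = -0.00115 × 111300 × 0.995433 = -127.4 m.

ΔN = -97 m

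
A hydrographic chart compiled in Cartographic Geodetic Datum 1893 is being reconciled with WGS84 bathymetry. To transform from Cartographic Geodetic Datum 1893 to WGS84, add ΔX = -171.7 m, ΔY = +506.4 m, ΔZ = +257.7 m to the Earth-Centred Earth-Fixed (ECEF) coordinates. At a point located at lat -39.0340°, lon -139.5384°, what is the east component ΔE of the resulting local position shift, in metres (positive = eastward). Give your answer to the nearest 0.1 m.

At φ = -39.0340°, λ = -139.5384°: sin φ = -0.629781, cos φ = 0.776772, sin λ = -0.648938, cos λ = -0.760841.
ΔE = −sin λ·ΔX + cos λ·ΔY = −(-0.648938)·(-171.7) + (-0.760841)·(506.4) = -496.71 m.

ΔE = -496.7 m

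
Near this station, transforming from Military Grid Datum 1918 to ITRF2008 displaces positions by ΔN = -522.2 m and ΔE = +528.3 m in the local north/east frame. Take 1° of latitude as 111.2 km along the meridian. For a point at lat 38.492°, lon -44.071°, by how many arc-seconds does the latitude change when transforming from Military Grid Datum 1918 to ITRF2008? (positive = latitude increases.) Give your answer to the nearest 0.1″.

1° of latitude = 111.2 km, so Δφ = -522.2 / 111200 = -0.0046960° = -16.906″.

Δφ = -16.9″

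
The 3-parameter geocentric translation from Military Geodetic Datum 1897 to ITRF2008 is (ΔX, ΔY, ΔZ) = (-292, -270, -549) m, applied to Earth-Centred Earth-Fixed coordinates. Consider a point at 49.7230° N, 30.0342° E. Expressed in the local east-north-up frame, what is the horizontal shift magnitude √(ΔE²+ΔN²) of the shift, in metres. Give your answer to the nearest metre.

The local east axis at (φ, λ) is (−sin λ, cos λ, 0), so ΔE = −sin(30.0342°)·(-292) + cos(30.0342°)·(-270) = -87.60 m.
The local north axis is (−sin φ cos λ, −sin φ sin λ, cos φ), giving ΔN = 192.862 + 103.102 − 354.919 = -58.96 m.
Horizontal magnitude = √(ΔE² + ΔN²) = √((-87.60)² + (-58.96)²) = 105.59 m.

106 m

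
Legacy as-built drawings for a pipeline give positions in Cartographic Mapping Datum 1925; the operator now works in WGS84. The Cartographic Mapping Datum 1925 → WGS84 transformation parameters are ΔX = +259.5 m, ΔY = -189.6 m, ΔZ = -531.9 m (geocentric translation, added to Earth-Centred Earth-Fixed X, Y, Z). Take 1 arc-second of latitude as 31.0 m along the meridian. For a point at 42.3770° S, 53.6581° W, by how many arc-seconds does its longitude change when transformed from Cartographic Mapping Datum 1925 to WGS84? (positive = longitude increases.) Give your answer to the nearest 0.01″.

Δλ = 4.22″

sin φ = -0.674006, cos φ = 0.738726, sin λ = -0.805495, cos λ = 0.592602.
East component: ΔE = −sin λ·ΔX + cos λ·ΔY = −(-0.805495)(259.5) + (0.592602)(-189.6) = 96.67 m.
1° of latitude spans 3600 × 31.00 = 111600 m; at latitude φ, 1° of longitude spans that × cos φ = 82441.8 m, so Δλ = 96.67 / 82441.8 × 3600 = 4.221″.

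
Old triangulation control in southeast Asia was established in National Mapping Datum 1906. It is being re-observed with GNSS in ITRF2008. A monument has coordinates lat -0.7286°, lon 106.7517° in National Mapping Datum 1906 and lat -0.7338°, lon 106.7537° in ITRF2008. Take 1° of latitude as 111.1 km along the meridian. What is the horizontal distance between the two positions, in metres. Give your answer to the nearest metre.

Δφ = -0.7338° − -0.7286° = -0.0052°; Δλ = 106.7537° − 106.7517° = +0.0020°.
ΔN = Δφ × 111100 = -577.7 m; ΔE = Δλ × 111100 × cos(-0.7286°) = +0.0020 × 111100 × 0.999919 = 222.2 m.
Distance = √(ΔE² + ΔN²) = √(222.2² + (-577.7)²) = 619.0 m.

619 m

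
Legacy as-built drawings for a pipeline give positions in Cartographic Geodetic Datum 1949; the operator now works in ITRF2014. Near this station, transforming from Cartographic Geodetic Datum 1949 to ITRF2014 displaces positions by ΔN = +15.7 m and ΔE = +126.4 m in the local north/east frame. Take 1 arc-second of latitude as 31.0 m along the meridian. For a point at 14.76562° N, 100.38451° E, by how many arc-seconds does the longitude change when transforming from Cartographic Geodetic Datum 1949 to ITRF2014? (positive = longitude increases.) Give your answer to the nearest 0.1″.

Δλ = 4.2″

At latitude 14.76562°, cos φ = 0.966976.
1″ of longitude at this latitude = 31.00 × cos φ = 29.9763 m, so Δλ = 126.4 / 29.9763 = 4.217″.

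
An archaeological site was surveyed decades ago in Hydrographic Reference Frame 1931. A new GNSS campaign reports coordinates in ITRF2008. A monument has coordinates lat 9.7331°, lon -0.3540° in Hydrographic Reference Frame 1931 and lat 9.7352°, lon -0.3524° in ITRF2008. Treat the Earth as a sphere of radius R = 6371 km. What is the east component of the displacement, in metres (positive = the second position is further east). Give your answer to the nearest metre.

ΔE = 175 m

Δφ = 9.7352° − 9.7331° = +0.0021°; Δλ = -0.3524° − -0.3540° = +0.0016°.
1° along a meridian = πR/180 = 111195 m.
ΔN = Δφ × 111195 = 233.5 m; ΔE = Δλ × 111195 × cos(9.7331°) = +0.0016 × 111195 × 0.985606 = 175.4 m.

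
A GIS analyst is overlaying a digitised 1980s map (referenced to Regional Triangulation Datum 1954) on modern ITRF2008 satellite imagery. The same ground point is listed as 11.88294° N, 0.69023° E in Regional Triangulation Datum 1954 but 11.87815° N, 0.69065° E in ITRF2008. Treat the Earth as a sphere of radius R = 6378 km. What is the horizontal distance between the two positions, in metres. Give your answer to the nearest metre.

Δφ = 11.87815° − 11.88294° = -0.00479°; Δλ = 0.69065° − 0.69023° = +0.00042°.
1° along a meridian = πR/180 = 111317 m.
ΔN = Δφ × 111317 = -533.2 m; ΔE = Δλ × 111317 × cos(11.88294°) = +0.00042 × 111317 × 0.978570 = 45.8 m.
Distance = √(ΔE² + ΔN²) = √(45.8² + (-533.2)²) = 535.2 m.

535 m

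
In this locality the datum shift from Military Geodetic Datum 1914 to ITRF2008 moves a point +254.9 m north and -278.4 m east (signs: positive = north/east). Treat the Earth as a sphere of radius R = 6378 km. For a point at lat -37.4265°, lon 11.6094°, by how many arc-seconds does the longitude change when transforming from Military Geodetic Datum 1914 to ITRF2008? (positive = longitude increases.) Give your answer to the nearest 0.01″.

At latitude -37.4265°, cos φ = 0.794134.
One radian of longitude at latitude φ spans R cos φ, so Δλ = ΔE / (R cos φ) = -278.4 / (6378000 × 0.794134) = -5.4966e-05 rad = -11.337″.

Δλ = -11.34″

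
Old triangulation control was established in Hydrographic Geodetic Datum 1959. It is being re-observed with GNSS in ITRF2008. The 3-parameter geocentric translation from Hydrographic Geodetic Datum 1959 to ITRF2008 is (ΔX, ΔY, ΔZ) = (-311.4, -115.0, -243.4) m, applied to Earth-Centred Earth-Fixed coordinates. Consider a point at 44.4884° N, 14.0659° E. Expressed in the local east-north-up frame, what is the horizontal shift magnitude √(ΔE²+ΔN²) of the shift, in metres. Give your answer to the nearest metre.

The local east axis at (φ, λ) is (−sin λ, cos λ, 0), so ΔE = −sin(14.0659°)·(-311.4) + cos(14.0659°)·(-115.0) = -35.87 m.
The local north axis is (−sin φ cos λ, −sin φ sin λ, cos φ), giving ΔN = 211.675 + 19.586 − 173.640 = 57.62 m.
Horizontal magnitude = √(ΔE² + ΔN²) = √((-35.87)² + 57.62²) = 67.87 m.

68 m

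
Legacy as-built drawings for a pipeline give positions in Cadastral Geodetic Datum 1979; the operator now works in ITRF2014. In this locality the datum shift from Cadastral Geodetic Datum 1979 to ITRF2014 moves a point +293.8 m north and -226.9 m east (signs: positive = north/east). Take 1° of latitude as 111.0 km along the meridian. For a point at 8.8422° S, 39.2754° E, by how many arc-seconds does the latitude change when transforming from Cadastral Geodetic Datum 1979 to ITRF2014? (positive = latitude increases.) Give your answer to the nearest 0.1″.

1° of latitude = 111.0 km, so Δφ = 293.8 / 111000 = 0.0026468° = 9.529″.

Δφ = 9.5″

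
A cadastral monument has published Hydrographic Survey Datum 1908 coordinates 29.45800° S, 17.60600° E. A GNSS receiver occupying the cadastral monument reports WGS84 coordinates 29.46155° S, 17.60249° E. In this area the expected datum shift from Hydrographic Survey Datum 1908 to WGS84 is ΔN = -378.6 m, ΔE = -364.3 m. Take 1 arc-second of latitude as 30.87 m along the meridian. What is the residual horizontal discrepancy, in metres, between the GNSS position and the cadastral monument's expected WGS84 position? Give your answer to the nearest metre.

Observed coordinate differences: Δφ = -0.00355°, Δλ = -0.00351°.
Converting to metres (1° lat = 111132 m, cos φ = 0.870716): observed ΔN = -394.5 m, observed ΔE = -339.6 m.
Subtracting the expected shift leaves a residual of -394.5 − (-378.6) = -15.9 m north and -339.6 − (-364.3) = 24.7 m east.
Residual distance = √((-15.9)² + 24.7²) = 29.3 m.

29 m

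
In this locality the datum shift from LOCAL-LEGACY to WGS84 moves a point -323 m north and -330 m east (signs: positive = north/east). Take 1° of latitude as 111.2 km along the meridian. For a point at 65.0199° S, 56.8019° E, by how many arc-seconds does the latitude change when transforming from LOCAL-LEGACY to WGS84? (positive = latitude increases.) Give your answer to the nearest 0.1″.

Δφ = -10.5″

1° of latitude = 111.2 km, so Δφ = -323.0 / 111200 = -0.0029047° = -10.457″.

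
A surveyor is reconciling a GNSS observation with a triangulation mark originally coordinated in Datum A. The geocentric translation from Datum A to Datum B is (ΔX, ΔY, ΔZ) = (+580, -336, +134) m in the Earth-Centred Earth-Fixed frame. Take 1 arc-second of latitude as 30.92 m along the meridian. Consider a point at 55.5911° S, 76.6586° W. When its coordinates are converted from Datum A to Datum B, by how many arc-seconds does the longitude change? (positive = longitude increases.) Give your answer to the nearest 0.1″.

Δλ = 27.9″

sin φ = -0.825026, cos φ = 0.565095, sin λ = -0.973012, cos λ = 0.230753.
East component: ΔE = −sin λ·ΔX + cos λ·ΔY = −(-0.973012)(580) + (0.230753)(-336) = 486.81 m.
1° of latitude spans 3600 × 30.92 = 111312 m; at latitude φ, 1° of longitude spans that × cos φ = 62901.9 m, so Δλ = 486.81 / 62901.9 × 3600 = 27.861″.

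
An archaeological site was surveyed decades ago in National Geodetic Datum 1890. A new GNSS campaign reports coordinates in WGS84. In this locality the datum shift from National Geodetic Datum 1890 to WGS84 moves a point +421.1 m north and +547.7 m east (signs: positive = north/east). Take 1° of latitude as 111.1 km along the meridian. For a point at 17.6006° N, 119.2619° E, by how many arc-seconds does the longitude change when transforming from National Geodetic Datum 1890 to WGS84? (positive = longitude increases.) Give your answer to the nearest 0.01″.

Δλ = 18.62″

At latitude 17.6006°, cos φ = 0.953188.
1° of longitude at this latitude = 111.1 × cos φ = 105.90 km, so Δλ = 547.7 / 105899.1 = 0.0051719° = 18.619″.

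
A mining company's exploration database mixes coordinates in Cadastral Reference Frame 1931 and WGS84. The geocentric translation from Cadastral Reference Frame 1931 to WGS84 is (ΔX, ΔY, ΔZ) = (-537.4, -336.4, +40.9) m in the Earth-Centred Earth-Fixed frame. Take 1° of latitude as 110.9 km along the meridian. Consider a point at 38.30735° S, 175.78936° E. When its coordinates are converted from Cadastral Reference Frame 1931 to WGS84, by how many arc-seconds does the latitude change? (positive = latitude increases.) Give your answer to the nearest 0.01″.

Δφ = 11.33″

sin φ = -0.619880, cos φ = 0.784697, sin λ = 0.073423, cos λ = -0.997301.
North component: ΔN = −sin φ cos λ·ΔX − sin φ sin λ·ΔY + cos φ·ΔZ = −(-0.619880)(-0.997301)(-537.4) − (-0.619880)(0.073423)(-336.4) + (0.784697)(40.9) = 349.01 m.
1° of latitude spans 110900 m, so Δφ = 349.01 / 110900 × 3600 = 11.329″.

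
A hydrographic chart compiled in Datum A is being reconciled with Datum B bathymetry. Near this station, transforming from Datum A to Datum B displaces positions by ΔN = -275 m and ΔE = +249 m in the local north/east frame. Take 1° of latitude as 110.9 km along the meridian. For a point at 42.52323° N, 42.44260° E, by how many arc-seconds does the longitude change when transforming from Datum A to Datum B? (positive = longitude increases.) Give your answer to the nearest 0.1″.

Δλ = 11.0″

At latitude 42.52323°, cos φ = 0.737003.
1° of longitude at this latitude = 110.9 × cos φ = 81.73 km, so Δλ = 249.0 / 81733.7 = 0.0030465° = 10.967″.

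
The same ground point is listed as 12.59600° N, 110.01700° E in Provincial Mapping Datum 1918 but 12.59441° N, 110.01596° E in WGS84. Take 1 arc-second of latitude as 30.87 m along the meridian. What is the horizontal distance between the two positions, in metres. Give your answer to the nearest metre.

Δφ = 12.59441° − 12.59600° = -0.00159°; Δλ = 110.01596° − 110.01700° = -0.00104°.
1° of latitude = 3600 × 30.87 = 111132 m.
ΔN = Δφ × 111132 = -176.7 m; ΔE = Δλ × 111132 × cos(12.59600°) = -0.00104 × 111132 × 0.975932 = -112.8 m.
Distance = √(ΔE² + ΔN²) = √((-112.8)² + (-176.7)²) = 209.6 m.

210 m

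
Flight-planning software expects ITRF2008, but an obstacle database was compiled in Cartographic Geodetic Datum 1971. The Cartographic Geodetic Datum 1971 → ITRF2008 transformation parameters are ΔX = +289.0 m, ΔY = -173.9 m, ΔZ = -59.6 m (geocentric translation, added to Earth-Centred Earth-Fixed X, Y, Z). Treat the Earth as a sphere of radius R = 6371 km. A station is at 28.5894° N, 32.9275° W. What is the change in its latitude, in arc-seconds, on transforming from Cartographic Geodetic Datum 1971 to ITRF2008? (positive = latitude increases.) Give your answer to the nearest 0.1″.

Δφ = -6.9″

sin φ = 0.478529, cos φ = 0.878072, sin λ = -0.543577, cos λ = 0.839359.
North component: ΔN = −sin φ cos λ·ΔX − sin φ sin λ·ΔY + cos φ·ΔZ = −(0.478529)(0.839359)(289.0) − (0.478529)(-0.543577)(-173.9) + (0.878072)(-59.6) = -213.65 m.
1° of latitude spans πR/180 = 111195 m, so Δφ = -213.65 / 111195 × 3600 = -6.917″.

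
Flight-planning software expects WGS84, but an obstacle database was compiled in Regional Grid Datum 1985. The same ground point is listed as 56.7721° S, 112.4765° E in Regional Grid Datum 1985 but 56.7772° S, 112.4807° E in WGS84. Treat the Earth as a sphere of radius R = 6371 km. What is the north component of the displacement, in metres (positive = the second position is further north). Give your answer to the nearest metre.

Δφ = -56.7772° − -56.7721° = -0.0051°; Δλ = 112.4807° − 112.4765° = +0.0042°.
1° along a meridian = πR/180 = 111195 m.
ΔN = Δφ × 111195 = -567.1 m; ΔE = Δλ × 111195 × cos(-56.7721°) = +0.0042 × 111195 × 0.547971 = 255.9 m.

ΔN = -567 m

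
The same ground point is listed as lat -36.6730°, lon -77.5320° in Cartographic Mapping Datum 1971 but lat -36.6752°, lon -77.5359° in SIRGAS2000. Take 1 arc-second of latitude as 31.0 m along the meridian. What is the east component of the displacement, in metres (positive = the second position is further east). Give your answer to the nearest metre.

ΔE = -349 m

Δφ = -36.6752° − -36.6730° = -0.0022°; Δλ = -77.5359° − -77.5320° = -0.0039°.
1° of latitude = 3600 × 31.00 = 111600 m.
ΔN = Δφ × 111600 = -245.5 m; ΔE = Δλ × 111600 × cos(-36.6730°) = -0.0039 × 111600 × 0.802057 = -349.1 m.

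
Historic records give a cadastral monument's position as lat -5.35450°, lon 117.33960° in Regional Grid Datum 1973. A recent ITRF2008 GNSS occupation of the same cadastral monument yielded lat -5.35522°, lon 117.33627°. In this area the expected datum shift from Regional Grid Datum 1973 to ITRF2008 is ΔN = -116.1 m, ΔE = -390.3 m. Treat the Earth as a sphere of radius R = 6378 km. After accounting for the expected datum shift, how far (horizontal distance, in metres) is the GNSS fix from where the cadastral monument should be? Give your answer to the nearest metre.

42 m

Observed coordinate differences: Δφ = -0.00072°, Δλ = -0.00333°.
Converting to metres (1° lat = 111317 m, cos φ = 0.995636): observed ΔN = -80.1 m, observed ΔE = -369.1 m.
Subtracting the expected shift leaves a residual of -80.1 − (-116.1) = 36.0 m north and -369.1 − (-390.3) = 21.2 m east.
Residual distance = √(36.0² + 21.2²) = 41.8 m.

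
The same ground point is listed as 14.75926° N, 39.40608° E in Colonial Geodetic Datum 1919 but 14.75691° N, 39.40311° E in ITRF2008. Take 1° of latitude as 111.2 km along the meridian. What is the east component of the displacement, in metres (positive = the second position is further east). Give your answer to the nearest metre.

ΔE = -319 m

Δφ = 14.75691° − 14.75926° = -0.00235°; Δλ = 39.40311° − 39.40608° = -0.00297°.
ΔN = Δφ × 111200 = -261.3 m; ΔE = Δλ × 111200 × cos(14.75926°) = -0.00297 × 111200 × 0.967005 = -319.4 m.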